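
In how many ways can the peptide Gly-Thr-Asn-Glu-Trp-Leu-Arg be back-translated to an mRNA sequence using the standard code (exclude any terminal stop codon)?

Gly: 4 codons.
Thr: 4 codons.
Asn: 2 codons.
Glu: 2 codons.
Trp: 1 codon.
Leu: 6 codons.
Arg: 6 codons.
4 × 4 × 2 × 2 × 1 × 6 × 6 = 2304.

2304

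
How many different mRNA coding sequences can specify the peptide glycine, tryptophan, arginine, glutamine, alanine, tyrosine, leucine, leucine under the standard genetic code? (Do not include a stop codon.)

Gly: 4 codons.
Trp: 1 codon.
Arg: 6 codons.
Gln: 2 codons.
Ala: 4 codons.
Tyr: 2 codons.
Leu: 6 codons.
Leu: 6 codons.
4 × 1 × 6 × 2 × 4 × 2 × 6 × 6 = 13824.

13824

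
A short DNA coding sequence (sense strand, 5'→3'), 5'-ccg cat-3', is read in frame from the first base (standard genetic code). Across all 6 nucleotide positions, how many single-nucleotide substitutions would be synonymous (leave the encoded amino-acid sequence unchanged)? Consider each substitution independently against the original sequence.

Codon 1 (CCG, Pro): 3 synonymous substitutions.
Codon 2 (CAT, His): 1 synonymous substitution.
Total: 3 + 1 = 4.

4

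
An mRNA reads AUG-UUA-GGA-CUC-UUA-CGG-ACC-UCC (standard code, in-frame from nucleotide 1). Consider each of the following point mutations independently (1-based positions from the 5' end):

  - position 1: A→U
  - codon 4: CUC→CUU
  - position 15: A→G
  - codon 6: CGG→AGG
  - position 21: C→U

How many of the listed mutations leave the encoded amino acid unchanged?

4

Codon 1: AUG (Met) → UUG (Leu) — missense.
Codon 4: CUC (Leu) → CUU (Leu) — synonymous.
Codon 5: UUA (Leu) → UUG (Leu) — synonymous.
Codon 6: CGG (Arg) → AGG (Arg) — synonymous.
Codon 7: ACC (Thr) → ACU (Thr) — synonymous.
Synonymous: 4 of 5.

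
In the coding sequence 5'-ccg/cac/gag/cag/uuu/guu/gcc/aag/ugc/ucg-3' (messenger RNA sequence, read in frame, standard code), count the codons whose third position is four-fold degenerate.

Codon 1 CCG (Pro): third position 4-fold.
Codon 2 CAC (His): third position 2-fold.
Codon 3 GAG (Glu): third position 2-fold.
Codon 4 CAG (Gln): third position 2-fold.
Codon 5 UUU (Phe): third position 2-fold.
Codon 6 GUU (Val): third position 4-fold.
Codon 7 GCC (Ala): third position 4-fold.
Codon 8 AAG (Lys): third position 2-fold.
Codon 9 UGC (Cys): third position 2-fold.
Codon 10 UCG (Ser): third position 4-fold.
Four-fold degenerate third positions: 4.

4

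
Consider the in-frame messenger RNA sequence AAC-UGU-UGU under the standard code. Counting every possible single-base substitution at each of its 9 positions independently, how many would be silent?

Codon 1 (AAC, Asn): 1 synonymous substitution.
Codon 2 (UGU, Cys): 1 synonymous substitution.
Codon 3 (UGU, Cys): 1 synonymous substitution.
Total: 1 + 1 + 1 = 3.

3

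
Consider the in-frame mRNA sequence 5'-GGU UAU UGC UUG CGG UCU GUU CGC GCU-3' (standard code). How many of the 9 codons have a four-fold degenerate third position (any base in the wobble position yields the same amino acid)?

Codon 1 GGU (Gly): third position 4-fold.
Codon 2 UAU (Tyr): third position 2-fold.
Codon 3 UGC (Cys): third position 2-fold.
Codon 4 UUG (Leu): third position 2-fold.
Codon 5 CGG (Arg): third position 4-fold.
Codon 6 UCU (Ser): third position 4-fold.
Codon 7 GUU (Val): third position 4-fold.
Codon 8 CGC (Arg): third position 4-fold.
Codon 9 GCU (Ala): third position 4-fold.
Four-fold degenerate third positions: 6.

6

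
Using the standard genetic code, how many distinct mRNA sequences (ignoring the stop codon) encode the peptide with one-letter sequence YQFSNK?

Tyr: 2 codons.
Gln: 2 codons.
Phe: 2 codons.
Ser: 6 codons.
Asn: 2 codons.
Lys: 2 codons.
2 × 2 × 2 × 6 × 2 × 2 = 192.

192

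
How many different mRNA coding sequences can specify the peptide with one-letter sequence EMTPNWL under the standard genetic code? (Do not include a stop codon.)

Glu: 2 codons.
Met: 1 codon.
Thr: 4 codons.
Pro: 4 codons.
Asn: 2 codons.
Trp: 1 codon.
Leu: 6 codons.
2 × 1 × 4 × 4 × 2 × 1 × 6 = 384.

384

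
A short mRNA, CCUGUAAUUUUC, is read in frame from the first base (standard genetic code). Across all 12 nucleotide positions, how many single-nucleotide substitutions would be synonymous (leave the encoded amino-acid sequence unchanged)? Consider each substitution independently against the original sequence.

9

Codon 1 (CCU, Pro): 3 synonymous substitutions.
Codon 2 (GUA, Val): 3 synonymous substitutions.
Codon 3 (AUU, Ile): 2 synonymous substitutions.
Codon 4 (UUC, Phe): 1 synonymous substitution.
Total: 3 + 3 + 2 + 1 = 9.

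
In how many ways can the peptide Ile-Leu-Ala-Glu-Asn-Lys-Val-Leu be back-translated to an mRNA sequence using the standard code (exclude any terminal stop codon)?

13824

Ile: 3 codons.
Leu: 6 codons.
Ala: 4 codons.
Glu: 2 codons.
Asn: 2 codons.
Lys: 2 codons.
Val: 4 codons.
Leu: 6 codons.
3 × 6 × 4 × 2 × 2 × 2 × 4 × 6 = 13824.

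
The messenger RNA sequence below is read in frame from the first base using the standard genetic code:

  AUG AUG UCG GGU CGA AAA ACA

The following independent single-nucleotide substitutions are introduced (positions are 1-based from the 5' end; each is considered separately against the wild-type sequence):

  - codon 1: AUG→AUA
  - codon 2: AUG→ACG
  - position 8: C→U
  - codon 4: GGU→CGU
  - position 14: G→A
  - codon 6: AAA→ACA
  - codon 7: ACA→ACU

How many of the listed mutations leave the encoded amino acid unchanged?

1

Codon 1: AUG (Met) → AUA (Ile) — missense.
Codon 2: AUG (Met) → ACG (Thr) — missense.
Codon 3: UCG (Ser) → UUG (Leu) — missense.
Codon 4: GGU (Gly) → CGU (Arg) — missense.
Codon 5: CGA (Arg) → CAA (Gln) — missense.
Codon 6: AAA (Lys) → ACA (Thr) — missense.
Codon 7: ACA (Thr) → ACU (Thr) — synonymous.
Synonymous: 1 of 7.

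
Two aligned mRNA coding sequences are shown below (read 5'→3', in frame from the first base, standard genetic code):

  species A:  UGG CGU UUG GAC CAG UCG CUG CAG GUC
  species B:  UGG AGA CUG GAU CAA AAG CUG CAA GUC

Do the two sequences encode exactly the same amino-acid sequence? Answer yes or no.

no

Codon 1: UGG Trp / UGG Trp — identical.
Codon 2: CGU Arg / AGA Arg — synonymous.
Codon 3: UUG Leu / CUG Leu — synonymous.
Codon 4: GAC Asp / GAU Asp — synonymous.
Codon 5: CAG Gln / CAA Gln — synonymous.
Codon 6: UCG Ser / AAG Lys — nonsynonymous.
Codon 7: CUG Leu / CUG Leu — identical.
Codon 8: CAG Gln / CAA Gln — synonymous.
Codon 9: GUC Val / GUC Val — identical.
Nonsynonymous differences: 1 → different protein.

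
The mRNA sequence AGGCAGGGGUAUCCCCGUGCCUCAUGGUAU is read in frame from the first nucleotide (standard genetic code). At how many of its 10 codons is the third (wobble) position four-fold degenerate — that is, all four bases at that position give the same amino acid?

5

Codon 1 AGG (Arg): third position 2-fold.
Codon 2 CAG (Gln): third position 2-fold.
Codon 3 GGG (Gly): third position 4-fold.
Codon 4 UAU (Tyr): third position 2-fold.
Codon 5 CCC (Pro): third position 4-fold.
Codon 6 CGU (Arg): third position 4-fold.
Codon 7 GCC (Ala): third position 4-fold.
Codon 8 UCA (Ser): third position 4-fold.
Codon 9 UGG (Trp): third position 1-fold.
Codon 10 UAU (Tyr): third position 2-fold.
Four-fold degenerate third positions: 5.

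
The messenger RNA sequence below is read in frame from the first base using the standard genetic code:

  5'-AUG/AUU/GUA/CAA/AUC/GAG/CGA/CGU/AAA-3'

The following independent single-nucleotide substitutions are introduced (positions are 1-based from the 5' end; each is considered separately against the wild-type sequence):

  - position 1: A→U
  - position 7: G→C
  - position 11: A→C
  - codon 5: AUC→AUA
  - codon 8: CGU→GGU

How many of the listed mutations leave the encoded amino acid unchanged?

1

Codon 1: AUG (Met) → UUG (Leu) — missense.
Codon 3: GUA (Val) → CUA (Leu) — missense.
Codon 4: CAA (Gln) → CCA (Pro) — missense.
Codon 5: AUC (Ile) → AUA (Ile) — synonymous.
Codon 8: CGU (Arg) → GGU (Gly) — missense.
Synonymous: 1 of 5.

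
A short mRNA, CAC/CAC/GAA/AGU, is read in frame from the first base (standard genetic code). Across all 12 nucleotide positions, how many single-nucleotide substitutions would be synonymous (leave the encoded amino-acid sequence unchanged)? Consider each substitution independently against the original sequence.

Codon 1 (CAC, His): 1 synonymous substitution.
Codon 2 (CAC, His): 1 synonymous substitution.
Codon 3 (GAA, Glu): 1 synonymous substitution.
Codon 4 (AGU, Ser): 1 synonymous substitution.
Total: 1 + 1 + 1 + 1 = 4.

4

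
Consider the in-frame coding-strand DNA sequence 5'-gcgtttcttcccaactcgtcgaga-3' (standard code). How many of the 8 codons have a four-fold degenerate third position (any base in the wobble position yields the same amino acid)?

5

Codon 1 GCG (Ala): third position 4-fold.
Codon 2 TTT (Phe): third position 2-fold.
Codon 3 CTT (Leu): third position 4-fold.
Codon 4 CCC (Pro): third position 4-fold.
Codon 5 AAC (Asn): third position 2-fold.
Codon 6 TCG (Ser): third position 4-fold.
Codon 7 TCG (Ser): third position 4-fold.
Codon 8 AGA (Arg): third position 2-fold.
Four-fold degenerate third positions: 5.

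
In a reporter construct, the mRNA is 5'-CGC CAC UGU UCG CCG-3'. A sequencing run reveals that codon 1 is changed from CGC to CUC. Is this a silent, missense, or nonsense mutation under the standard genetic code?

Position 2 falls in codon 1: CGC → Arg.
After the substitution the codon is CUC → Leu.
Arg ≠ Leu, so this is a missense mutation.

missense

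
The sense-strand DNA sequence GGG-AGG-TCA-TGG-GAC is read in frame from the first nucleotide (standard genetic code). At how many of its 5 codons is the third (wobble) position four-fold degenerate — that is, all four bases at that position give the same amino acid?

Codon 1 GGG (Gly): third position 4-fold.
Codon 2 AGG (Arg): third position 2-fold.
Codon 3 TCA (Ser): third position 4-fold.
Codon 4 TGG (Trp): third position 1-fold.
Codon 5 GAC (Asp): third position 2-fold.
Four-fold degenerate third positions: 2.

2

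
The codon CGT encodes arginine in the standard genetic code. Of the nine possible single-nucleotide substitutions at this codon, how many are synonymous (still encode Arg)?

3

Position 1: none → 0 synonymous.
Position 2: none → 0 synonymous.
Position 3: CGC, CGA, CGG → 3 synonymous.
Total: 0 + 0 + 3 = 3.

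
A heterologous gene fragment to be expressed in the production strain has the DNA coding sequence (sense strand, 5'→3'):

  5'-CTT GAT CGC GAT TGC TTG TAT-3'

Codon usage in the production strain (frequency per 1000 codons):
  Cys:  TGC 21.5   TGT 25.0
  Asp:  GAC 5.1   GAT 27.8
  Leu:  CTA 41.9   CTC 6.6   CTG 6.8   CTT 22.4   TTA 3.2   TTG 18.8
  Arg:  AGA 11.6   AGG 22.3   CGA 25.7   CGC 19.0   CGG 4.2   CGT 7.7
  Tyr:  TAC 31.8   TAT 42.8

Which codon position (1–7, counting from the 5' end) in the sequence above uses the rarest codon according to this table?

Codon 1 CTT (Leu): 22.4 per 1000.
Codon 2 GAT (Asp): 27.8 per 1000.
Codon 3 CGC (Arg): 19.0 per 1000.
Codon 4 GAT (Asp): 27.8 per 1000.
Codon 5 TGC (Cys): 21.5 per 1000.
Codon 6 TTG (Leu): 18.8 per 1000.
Codon 7 TAT (Tyr): 42.8 per 1000.
Lowest frequency is 18.8 at codon 6.

6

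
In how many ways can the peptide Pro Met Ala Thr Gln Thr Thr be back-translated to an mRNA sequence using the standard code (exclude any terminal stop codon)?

Pro: 4 codons.
Met: 1 codon.
Ala: 4 codons.
Thr: 4 codons.
Gln: 2 codons.
Thr: 4 codons.
Thr: 4 codons.
4 × 1 × 4 × 4 × 2 × 4 × 4 = 2048.

2048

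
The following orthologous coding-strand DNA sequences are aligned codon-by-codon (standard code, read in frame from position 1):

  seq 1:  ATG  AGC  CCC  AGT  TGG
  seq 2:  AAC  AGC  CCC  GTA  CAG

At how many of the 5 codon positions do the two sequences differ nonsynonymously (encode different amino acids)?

Codon 1: ATG Met / AAC Asn — nonsynonymous.
Codon 2: AGC Ser / AGC Ser — identical.
Codon 3: CCC Pro / CCC Pro — identical.
Codon 4: AGT Ser / GTA Val — nonsynonymous.
Codon 5: TGG Trp / CAG Gln — nonsynonymous.
Nonsynonymous differences: 3.

3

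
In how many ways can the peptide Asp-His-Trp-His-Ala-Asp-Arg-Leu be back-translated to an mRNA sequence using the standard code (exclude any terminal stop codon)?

Asp: 2 codons.
His: 2 codons.
Trp: 1 codon.
His: 2 codons.
Ala: 4 codons.
Asp: 2 codons.
Arg: 6 codons.
Leu: 6 codons.
2 × 2 × 1 × 2 × 4 × 2 × 6 × 6 = 2304.

2304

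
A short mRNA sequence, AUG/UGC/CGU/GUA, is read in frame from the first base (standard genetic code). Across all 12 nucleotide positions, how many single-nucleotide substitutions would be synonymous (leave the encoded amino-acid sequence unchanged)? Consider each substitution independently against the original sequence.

Codon 1 (AUG, Met): 0 synonymous substitutions.
Codon 2 (UGC, Cys): 1 synonymous substitution.
Codon 3 (CGU, Arg): 3 synonymous substitutions.
Codon 4 (GUA, Val): 3 synonymous substitutions.
Total: 0 + 1 + 3 + 3 = 7.

7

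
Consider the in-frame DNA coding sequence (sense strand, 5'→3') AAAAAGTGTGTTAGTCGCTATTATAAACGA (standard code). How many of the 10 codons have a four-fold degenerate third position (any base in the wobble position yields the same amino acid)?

3

Codon 1 AAA (Lys): third position 2-fold.
Codon 2 AAG (Lys): third position 2-fold.
Codon 3 TGT (Cys): third position 2-fold.
Codon 4 GTT (Val): third position 4-fold.
Codon 5 AGT (Ser): third position 2-fold.
Codon 6 CGC (Arg): third position 4-fold.
Codon 7 TAT (Tyr): third position 2-fold.
Codon 8 TAT (Tyr): third position 2-fold.
Codon 9 AAA (Lys): third position 2-fold.
Codon 10 CGA (Arg): third position 4-fold.
Four-fold degenerate third positions: 3.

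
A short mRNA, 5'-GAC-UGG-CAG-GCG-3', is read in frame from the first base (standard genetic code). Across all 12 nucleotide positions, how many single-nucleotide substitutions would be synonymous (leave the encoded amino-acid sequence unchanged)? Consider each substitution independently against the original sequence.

Codon 1 (GAC, Asp): 1 synonymous substitution.
Codon 2 (UGG, Trp): 0 synonymous substitutions.
Codon 3 (CAG, Gln): 1 synonymous substitution.
Codon 4 (GCG, Ala): 3 synonymous substitutions.
Total: 1 + 0 + 1 + 3 = 5.

5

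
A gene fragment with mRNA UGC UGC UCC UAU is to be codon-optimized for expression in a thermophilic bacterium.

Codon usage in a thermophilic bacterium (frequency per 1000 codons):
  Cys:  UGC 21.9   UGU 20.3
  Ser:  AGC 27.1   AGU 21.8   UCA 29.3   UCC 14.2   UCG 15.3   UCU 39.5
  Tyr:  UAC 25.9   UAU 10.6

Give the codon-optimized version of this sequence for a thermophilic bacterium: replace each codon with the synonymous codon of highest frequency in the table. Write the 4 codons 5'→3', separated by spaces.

Codon 1 (Cys): best is UGC at 21.9.
Codon 2 (Cys): best is UGC at 21.9.
Codon 3 (Ser): best is UCU at 39.5.
Codon 4 (Tyr): best is UAC at 25.9.

UGC UGC UCU UAC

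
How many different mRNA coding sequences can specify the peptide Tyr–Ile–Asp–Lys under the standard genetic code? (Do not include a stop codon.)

24

Tyr: 2 codons.
Ile: 3 codons.
Asp: 2 codons.
Lys: 2 codons.
2 × 3 × 2 × 2 = 24.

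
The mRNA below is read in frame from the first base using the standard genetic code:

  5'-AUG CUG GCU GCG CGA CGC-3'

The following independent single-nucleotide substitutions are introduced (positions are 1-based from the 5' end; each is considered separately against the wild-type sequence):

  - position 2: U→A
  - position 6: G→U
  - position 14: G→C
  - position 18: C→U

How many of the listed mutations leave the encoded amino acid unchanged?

Codon 1: AUG (Met) → AAG (Lys) — missense.
Codon 2: CUG (Leu) → CUU (Leu) — synonymous.
Codon 5: CGA (Arg) → CCA (Pro) — missense.
Codon 6: CGC (Arg) → CGU (Arg) — synonymous.
Synonymous: 2 of 4.

2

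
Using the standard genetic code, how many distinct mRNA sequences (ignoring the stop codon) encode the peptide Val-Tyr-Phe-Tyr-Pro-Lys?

Val: 4 codons.
Tyr: 2 codons.
Phe: 2 codons.
Tyr: 2 codons.
Pro: 4 codons.
Lys: 2 codons.
4 × 2 × 2 × 2 × 4 × 2 = 256.

256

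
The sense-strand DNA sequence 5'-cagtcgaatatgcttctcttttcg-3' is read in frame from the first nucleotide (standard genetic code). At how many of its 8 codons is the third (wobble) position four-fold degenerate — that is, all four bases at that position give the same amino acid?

4

Codon 1 CAG (Gln): third position 2-fold.
Codon 2 TCG (Ser): third position 4-fold.
Codon 3 AAT (Asn): third position 2-fold.
Codon 4 ATG (Met): third position 1-fold.
Codon 5 CTT (Leu): third position 4-fold.
Codon 6 CTC (Leu): third position 4-fold.
Codon 7 TTT (Phe): third position 2-fold.
Codon 8 TCG (Ser): third position 4-fold.
Four-fold degenerate third positions: 4.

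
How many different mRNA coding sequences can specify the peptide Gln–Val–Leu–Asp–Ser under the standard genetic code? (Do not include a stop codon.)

Gln: 2 codons.
Val: 4 codons.
Leu: 6 codons.
Asp: 2 codons.
Ser: 6 codons.
2 × 4 × 6 × 2 × 6 = 576.

576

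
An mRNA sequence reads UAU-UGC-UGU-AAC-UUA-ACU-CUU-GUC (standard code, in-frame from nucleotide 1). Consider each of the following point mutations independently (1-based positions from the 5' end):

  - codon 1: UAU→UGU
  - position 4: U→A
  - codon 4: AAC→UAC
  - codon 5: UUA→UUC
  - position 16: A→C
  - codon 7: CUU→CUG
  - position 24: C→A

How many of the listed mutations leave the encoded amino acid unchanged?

2

Codon 1: UAU (Tyr) → UGU (Cys) — missense.
Codon 2: UGC (Cys) → AGC (Ser) — missense.
Codon 4: AAC (Asn) → UAC (Tyr) — missense.
Codon 5: UUA (Leu) → UUC (Phe) — missense.
Codon 6: ACU (Thr) → CCU (Pro) — missense.
Codon 7: CUU (Leu) → CUG (Leu) — synonymous.
Codon 8: GUC (Val) → GUA (Val) — synonymous.
Synonymous: 2 of 7.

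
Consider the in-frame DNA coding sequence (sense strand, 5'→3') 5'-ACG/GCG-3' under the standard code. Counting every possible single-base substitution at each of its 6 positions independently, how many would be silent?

Codon 1 (ACG, Thr): 3 synonymous substitutions.
Codon 2 (GCG, Ala): 3 synonymous substitutions.
Total: 3 + 3 = 6.

6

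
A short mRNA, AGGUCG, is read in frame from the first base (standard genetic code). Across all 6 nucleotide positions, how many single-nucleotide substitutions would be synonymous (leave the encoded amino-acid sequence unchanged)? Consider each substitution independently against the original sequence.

Codon 1 (AGG, Arg): 2 synonymous substitutions.
Codon 2 (UCG, Ser): 3 synonymous substitutions.
Total: 2 + 3 = 5.

5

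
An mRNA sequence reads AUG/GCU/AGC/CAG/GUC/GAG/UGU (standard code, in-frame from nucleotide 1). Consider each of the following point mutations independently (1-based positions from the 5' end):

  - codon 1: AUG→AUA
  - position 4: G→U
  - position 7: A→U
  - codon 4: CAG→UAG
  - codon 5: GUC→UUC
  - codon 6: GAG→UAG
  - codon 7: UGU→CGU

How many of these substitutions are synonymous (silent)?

Codon 1: AUG (Met) → AUA (Ile) — missense.
Codon 2: GCU (Ala) → UCU (Ser) — missense.
Codon 3: AGC (Ser) → UGC (Cys) — missense.
Codon 4: CAG (Gln) → UAG (Stop) — nonsense.
Codon 5: GUC (Val) → UUC (Phe) — missense.
Codon 6: GAG (Glu) → UAG (Stop) — nonsense.
Codon 7: UGU (Cys) → CGU (Arg) — missense.
Synonymous: 0 of 7.

0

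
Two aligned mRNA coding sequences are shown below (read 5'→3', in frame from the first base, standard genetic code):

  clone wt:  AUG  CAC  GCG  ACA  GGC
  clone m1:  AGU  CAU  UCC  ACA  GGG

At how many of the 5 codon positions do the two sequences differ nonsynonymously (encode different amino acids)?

Codon 1: AUG Met / AGU Ser — nonsynonymous.
Codon 2: CAC His / CAU His — synonymous.
Codon 3: GCG Ala / UCC Ser — nonsynonymous.
Codon 4: ACA Thr / ACA Thr — identical.
Codon 5: GGC Gly / GGG Gly — synonymous.
Nonsynonymous differences: 2.

2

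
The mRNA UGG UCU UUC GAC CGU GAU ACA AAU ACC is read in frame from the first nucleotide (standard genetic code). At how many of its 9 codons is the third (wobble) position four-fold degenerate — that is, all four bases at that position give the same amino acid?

Codon 1 UGG (Trp): third position 1-fold.
Codon 2 UCU (Ser): third position 4-fold.
Codon 3 UUC (Phe): third position 2-fold.
Codon 4 GAC (Asp): third position 2-fold.
Codon 5 CGU (Arg): third position 4-fold.
Codon 6 GAU (Asp): third position 2-fold.
Codon 7 ACA (Thr): third position 4-fold.
Codon 8 AAU (Asn): third position 2-fold.
Codon 9 ACC (Thr): third position 4-fold.
Four-fold degenerate third positions: 4.

4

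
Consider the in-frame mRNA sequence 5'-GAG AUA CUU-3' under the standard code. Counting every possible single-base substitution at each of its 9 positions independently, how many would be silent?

6

Codon 1 (GAG, Glu): 1 synonymous substitution.
Codon 2 (AUA, Ile): 2 synonymous substitutions.
Codon 3 (CUU, Leu): 3 synonymous substitutions.
Total: 1 + 2 + 3 = 6.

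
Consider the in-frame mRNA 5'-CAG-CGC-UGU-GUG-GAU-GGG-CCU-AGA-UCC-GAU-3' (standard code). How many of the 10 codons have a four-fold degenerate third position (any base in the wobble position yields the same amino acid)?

Codon 1 CAG (Gln): third position 2-fold.
Codon 2 CGC (Arg): third position 4-fold.
Codon 3 UGU (Cys): third position 2-fold.
Codon 4 GUG (Val): third position 4-fold.
Codon 5 GAU (Asp): third position 2-fold.
Codon 6 GGG (Gly): third position 4-fold.
Codon 7 CCU (Pro): third position 4-fold.
Codon 8 AGA (Arg): third position 2-fold.
Codon 9 UCC (Ser): third position 4-fold.
Codon 10 GAU (Asp): third position 2-fold.
Four-fold degenerate third positions: 5.

5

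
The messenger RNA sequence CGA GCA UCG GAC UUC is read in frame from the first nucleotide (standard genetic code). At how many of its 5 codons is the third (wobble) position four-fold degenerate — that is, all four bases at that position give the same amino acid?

Codon 1 CGA (Arg): third position 4-fold.
Codon 2 GCA (Ala): third position 4-fold.
Codon 3 UCG (Ser): third position 4-fold.
Codon 4 GAC (Asp): third position 2-fold.
Codon 5 UUC (Phe): third position 2-fold.
Four-fold degenerate third positions: 3.

3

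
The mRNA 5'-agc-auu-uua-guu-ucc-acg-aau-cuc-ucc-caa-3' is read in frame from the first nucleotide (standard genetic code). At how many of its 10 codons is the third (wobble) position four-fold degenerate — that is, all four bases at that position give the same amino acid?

5

Codon 1 AGC (Ser): third position 2-fold.
Codon 2 AUU (Ile): third position 3-fold.
Codon 3 UUA (Leu): third position 2-fold.
Codon 4 GUU (Val): third position 4-fold.
Codon 5 UCC (Ser): third position 4-fold.
Codon 6 ACG (Thr): third position 4-fold.
Codon 7 AAU (Asn): third position 2-fold.
Codon 8 CUC (Leu): third position 4-fold.
Codon 9 UCC (Ser): third position 4-fold.
Codon 10 CAA (Gln): third position 2-fold.
Four-fold degenerate third positions: 5.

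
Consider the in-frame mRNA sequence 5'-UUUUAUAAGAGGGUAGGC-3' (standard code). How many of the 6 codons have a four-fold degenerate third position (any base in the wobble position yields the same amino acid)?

2

Codon 1 UUU (Phe): third position 2-fold.
Codon 2 UAU (Tyr): third position 2-fold.
Codon 3 AAG (Lys): third position 2-fold.
Codon 4 AGG (Arg): third position 2-fold.
Codon 5 GUA (Val): third position 4-fold.
Codon 6 GGC (Gly): third position 4-fold.
Four-fold degenerate third positions: 2.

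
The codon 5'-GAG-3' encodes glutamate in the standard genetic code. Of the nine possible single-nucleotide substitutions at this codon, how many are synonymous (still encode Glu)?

Position 1: none → 0 synonymous.
Position 2: none → 0 synonymous.
Position 3: GAA → 1 synonymous.
Total: 0 + 0 + 1 = 1.

1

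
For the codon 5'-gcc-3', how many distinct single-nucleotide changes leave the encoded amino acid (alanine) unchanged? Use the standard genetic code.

3

Position 1: none → 0 synonymous.
Position 2: none → 0 synonymous.
Position 3: GCT, GCA, GCG → 3 synonymous.
Total: 0 + 0 + 3 = 3.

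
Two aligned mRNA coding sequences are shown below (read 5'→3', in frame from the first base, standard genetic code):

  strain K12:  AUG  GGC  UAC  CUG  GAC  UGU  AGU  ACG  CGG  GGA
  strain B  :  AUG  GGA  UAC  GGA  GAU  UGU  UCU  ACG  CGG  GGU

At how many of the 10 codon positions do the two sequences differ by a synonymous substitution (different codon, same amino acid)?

4

Codon 1: AUG Met / AUG Met — identical.
Codon 2: GGC Gly / GGA Gly — synonymous.
Codon 3: UAC Tyr / UAC Tyr — identical.
Codon 4: CUG Leu / GGA Gly — nonsynonymous.
Codon 5: GAC Asp / GAU Asp — synonymous.
Codon 6: UGU Cys / UGU Cys — identical.
Codon 7: AGU Ser / UCU Ser — synonymous.
Codon 8: ACG Thr / ACG Thr — identical.
Codon 9: CGG Arg / CGG Arg — identical.
Codon 10: GGA Gly / GGU Gly — synonymous.
Synonymous differences: 4.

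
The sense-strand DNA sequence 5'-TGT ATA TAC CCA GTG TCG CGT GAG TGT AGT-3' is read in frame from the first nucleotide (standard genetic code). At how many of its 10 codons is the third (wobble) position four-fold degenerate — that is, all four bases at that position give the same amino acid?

Codon 1 TGT (Cys): third position 2-fold.
Codon 2 ATA (Ile): third position 3-fold.
Codon 3 TAC (Tyr): third position 2-fold.
Codon 4 CCA (Pro): third position 4-fold.
Codon 5 GTG (Val): third position 4-fold.
Codon 6 TCG (Ser): third position 4-fold.
Codon 7 CGT (Arg): third position 4-fold.
Codon 8 GAG (Glu): third position 2-fold.
Codon 9 TGT (Cys): third position 2-fold.
Codon 10 AGT (Ser): third position 2-fold.
Four-fold degenerate third positions: 4.

4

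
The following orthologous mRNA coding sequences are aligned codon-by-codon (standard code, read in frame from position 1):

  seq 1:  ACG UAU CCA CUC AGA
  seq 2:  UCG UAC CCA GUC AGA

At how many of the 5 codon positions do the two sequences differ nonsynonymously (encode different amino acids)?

Codon 1: ACG Thr / UCG Ser — nonsynonymous.
Codon 2: UAU Tyr / UAC Tyr — synonymous.
Codon 3: CCA Pro / CCA Pro — identical.
Codon 4: CUC Leu / GUC Val — nonsynonymous.
Codon 5: AGA Arg / AGA Arg — identical.
Nonsynonymous differences: 2.

2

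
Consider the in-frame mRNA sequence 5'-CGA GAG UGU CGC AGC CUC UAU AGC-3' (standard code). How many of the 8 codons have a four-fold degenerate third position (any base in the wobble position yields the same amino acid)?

3

Codon 1 CGA (Arg): third position 4-fold.
Codon 2 GAG (Glu): third position 2-fold.
Codon 3 UGU (Cys): third position 2-fold.
Codon 4 CGC (Arg): third position 4-fold.
Codon 5 AGC (Ser): third position 2-fold.
Codon 6 CUC (Leu): third position 4-fold.
Codon 7 UAU (Tyr): third position 2-fold.
Codon 8 AGC (Ser): third position 2-fold.
Four-fold degenerate third positions: 3.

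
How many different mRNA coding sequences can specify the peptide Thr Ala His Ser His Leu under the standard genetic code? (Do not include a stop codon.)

Thr: 4 codons.
Ala: 4 codons.
His: 2 codons.
Ser: 6 codons.
His: 2 codons.
Leu: 6 codons.
4 × 4 × 2 × 6 × 2 × 6 = 2304.

2304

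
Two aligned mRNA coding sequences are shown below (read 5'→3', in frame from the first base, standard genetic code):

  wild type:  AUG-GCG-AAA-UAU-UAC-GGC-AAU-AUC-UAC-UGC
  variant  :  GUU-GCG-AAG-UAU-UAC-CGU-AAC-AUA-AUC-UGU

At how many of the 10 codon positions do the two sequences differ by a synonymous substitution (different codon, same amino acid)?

Codon 1: AUG Met / GUU Val — nonsynonymous.
Codon 2: GCG Ala / GCG Ala — identical.
Codon 3: AAA Lys / AAG Lys — synonymous.
Codon 4: UAU Tyr / UAU Tyr — identical.
Codon 5: UAC Tyr / UAC Tyr — identical.
Codon 6: GGC Gly / CGU Arg — nonsynonymous.
Codon 7: AAU Asn / AAC Asn — synonymous.
Codon 8: AUC Ile / AUA Ile — synonymous.
Codon 9: UAC Tyr / AUC Ile — nonsynonymous.
Codon 10: UGC Cys / UGU Cys — synonymous.
Synonymous differences: 4.

4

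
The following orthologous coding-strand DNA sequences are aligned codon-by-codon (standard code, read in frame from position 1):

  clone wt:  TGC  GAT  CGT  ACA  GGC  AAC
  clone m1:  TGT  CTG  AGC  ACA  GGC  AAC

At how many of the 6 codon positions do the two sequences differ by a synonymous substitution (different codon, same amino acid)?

Codon 1: TGC Cys / TGT Cys — synonymous.
Codon 2: GAT Asp / CTG Leu — nonsynonymous.
Codon 3: CGT Arg / AGC Ser — nonsynonymous.
Codon 4: ACA Thr / ACA Thr — identical.
Codon 5: GGC Gly / GGC Gly — identical.
Codon 6: AAC Asn / AAC Asn — identical.
Synonymous differences: 1.

1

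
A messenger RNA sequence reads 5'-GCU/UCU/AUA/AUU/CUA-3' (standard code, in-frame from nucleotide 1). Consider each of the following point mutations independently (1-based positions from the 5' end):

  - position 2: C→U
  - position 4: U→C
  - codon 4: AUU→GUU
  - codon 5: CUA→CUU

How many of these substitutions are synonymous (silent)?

1

Codon 1: GCU (Ala) → GUU (Val) — missense.
Codon 2: UCU (Ser) → CCU (Pro) — missense.
Codon 4: AUU (Ile) → GUU (Val) — missense.
Codon 5: CUA (Leu) → CUU (Leu) — synonymous.
Synonymous: 1 of 4.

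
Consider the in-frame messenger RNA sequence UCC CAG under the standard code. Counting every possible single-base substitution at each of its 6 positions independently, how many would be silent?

Codon 1 (UCC, Ser): 3 synonymous substitutions.
Codon 2 (CAG, Gln): 1 synonymous substitution.
Total: 3 + 1 = 4.

4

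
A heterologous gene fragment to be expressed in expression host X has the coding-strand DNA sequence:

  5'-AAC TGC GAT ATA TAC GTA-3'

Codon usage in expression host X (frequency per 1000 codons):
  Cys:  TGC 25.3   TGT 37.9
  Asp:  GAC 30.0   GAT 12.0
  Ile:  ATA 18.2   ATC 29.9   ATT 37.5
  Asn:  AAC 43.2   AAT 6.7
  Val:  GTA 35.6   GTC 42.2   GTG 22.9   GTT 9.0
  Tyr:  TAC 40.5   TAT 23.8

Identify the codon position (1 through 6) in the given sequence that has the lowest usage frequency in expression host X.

3

Codon 1 AAC (Asn): 43.2 per 1000.
Codon 2 TGC (Cys): 25.3 per 1000.
Codon 3 GAT (Asp): 12.0 per 1000.
Codon 4 ATA (Ile): 18.2 per 1000.
Codon 5 TAC (Tyr): 40.5 per 1000.
Codon 6 GTA (Val): 35.6 per 1000.
Lowest frequency is 12.0 at codon 3.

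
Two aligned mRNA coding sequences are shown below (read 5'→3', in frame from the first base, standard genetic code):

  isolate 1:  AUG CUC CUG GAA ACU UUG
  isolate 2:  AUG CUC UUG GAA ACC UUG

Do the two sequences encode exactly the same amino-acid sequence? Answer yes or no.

Codon 1: AUG Met / AUG Met — identical.
Codon 2: CUC Leu / CUC Leu — identical.
Codon 3: CUG Leu / UUG Leu — synonymous.
Codon 4: GAA Glu / GAA Glu — identical.
Codon 5: ACU Thr / ACC Thr — synonymous.
Codon 6: UUG Leu / UUG Leu — identical.
Nonsynonymous differences: 0 → same protein.

yes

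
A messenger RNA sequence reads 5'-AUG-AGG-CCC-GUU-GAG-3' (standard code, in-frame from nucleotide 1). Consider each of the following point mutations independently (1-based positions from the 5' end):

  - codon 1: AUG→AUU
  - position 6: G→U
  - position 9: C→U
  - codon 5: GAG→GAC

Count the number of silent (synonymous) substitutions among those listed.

1

Codon 1: AUG (Met) → AUU (Ile) — missense.
Codon 2: AGG (Arg) → AGU (Ser) — missense.
Codon 3: CCC (Pro) → CCU (Pro) — synonymous.
Codon 5: GAG (Glu) → GAC (Asp) — missense.
Synonymous: 1 of 4.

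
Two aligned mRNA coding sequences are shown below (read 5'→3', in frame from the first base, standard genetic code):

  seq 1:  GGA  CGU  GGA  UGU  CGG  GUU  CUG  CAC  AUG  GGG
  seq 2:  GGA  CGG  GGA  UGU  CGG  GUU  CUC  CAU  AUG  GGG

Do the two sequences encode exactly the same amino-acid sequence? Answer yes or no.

yes

Codon 1: GGA Gly / GGA Gly — identical.
Codon 2: CGU Arg / CGG Arg — synonymous.
Codon 3: GGA Gly / GGA Gly — identical.
Codon 4: UGU Cys / UGU Cys — identical.
Codon 5: CGG Arg / CGG Arg — identical.
Codon 6: GUU Val / GUU Val — identical.
Codon 7: CUG Leu / CUC Leu — synonymous.
Codon 8: CAC His / CAU His — synonymous.
Codon 9: AUG Met / AUG Met — identical.
Codon 10: GGG Gly / GGG Gly — identical.
Nonsynonymous differences: 0 → same protein.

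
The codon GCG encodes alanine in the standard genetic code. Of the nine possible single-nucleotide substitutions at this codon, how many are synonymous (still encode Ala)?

Position 1: none → 0 synonymous.
Position 2: none → 0 synonymous.
Position 3: GCU, GCC, GCA → 3 synonymous.
Total: 0 + 0 + 3 = 3.

3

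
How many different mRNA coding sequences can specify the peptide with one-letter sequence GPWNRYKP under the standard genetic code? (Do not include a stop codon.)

Gly: 4 codons.
Pro: 4 codons.
Trp: 1 codon.
Asn: 2 codons.
Arg: 6 codons.
Tyr: 2 codons.
Lys: 2 codons.
Pro: 4 codons.
4 × 4 × 1 × 2 × 6 × 2 × 2 × 4 = 3072.

3072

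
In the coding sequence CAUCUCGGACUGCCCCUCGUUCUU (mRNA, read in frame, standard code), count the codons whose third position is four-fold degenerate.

7

Codon 1 CAU (His): third position 2-fold.
Codon 2 CUC (Leu): third position 4-fold.
Codon 3 GGA (Gly): third position 4-fold.
Codon 4 CUG (Leu): third position 4-fold.
Codon 5 CCC (Pro): third position 4-fold.
Codon 6 CUC (Leu): third position 4-fold.
Codon 7 GUU (Val): third position 4-fold.
Codon 8 CUU (Leu): third position 4-fold.
Four-fold degenerate third positions: 7.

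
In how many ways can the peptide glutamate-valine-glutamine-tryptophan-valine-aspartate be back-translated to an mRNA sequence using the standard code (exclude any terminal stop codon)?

128

Glu: 2 codons.
Val: 4 codons.
Gln: 2 codons.
Trp: 1 codon.
Val: 4 codons.
Asp: 2 codons.
2 × 4 × 2 × 1 × 4 × 2 = 128.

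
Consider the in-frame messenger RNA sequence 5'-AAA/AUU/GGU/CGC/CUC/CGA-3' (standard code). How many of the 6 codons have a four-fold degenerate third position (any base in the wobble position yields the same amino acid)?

4

Codon 1 AAA (Lys): third position 2-fold.
Codon 2 AUU (Ile): third position 3-fold.
Codon 3 GGU (Gly): third position 4-fold.
Codon 4 CGC (Arg): third position 4-fold.
Codon 5 CUC (Leu): third position 4-fold.
Codon 6 CGA (Arg): third position 4-fold.
Four-fold degenerate third positions: 4.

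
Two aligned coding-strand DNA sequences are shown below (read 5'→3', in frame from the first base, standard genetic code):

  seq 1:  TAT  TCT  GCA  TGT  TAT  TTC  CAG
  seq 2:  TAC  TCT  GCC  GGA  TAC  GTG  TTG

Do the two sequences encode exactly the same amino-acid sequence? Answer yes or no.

no

Codon 1: TAT Tyr / TAC Tyr — synonymous.
Codon 2: TCT Ser / TCT Ser — identical.
Codon 3: GCA Ala / GCC Ala — synonymous.
Codon 4: TGT Cys / GGA Gly — nonsynonymous.
Codon 5: TAT Tyr / TAC Tyr — synonymous.
Codon 6: TTC Phe / GTG Val — nonsynonymous.
Codon 7: CAG Gln / TTG Leu — nonsynonymous.
Nonsynonymous differences: 3 → different protein.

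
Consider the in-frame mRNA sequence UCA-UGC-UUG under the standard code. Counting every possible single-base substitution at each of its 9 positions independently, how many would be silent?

6

Codon 1 (UCA, Ser): 3 synonymous substitutions.
Codon 2 (UGC, Cys): 1 synonymous substitution.
Codon 3 (UUG, Leu): 2 synonymous substitutions.
Total: 3 + 1 + 2 = 6.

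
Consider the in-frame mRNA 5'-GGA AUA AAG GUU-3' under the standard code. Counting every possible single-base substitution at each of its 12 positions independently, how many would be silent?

9

Codon 1 (GGA, Gly): 3 synonymous substitutions.
Codon 2 (AUA, Ile): 2 synonymous substitutions.
Codon 3 (AAG, Lys): 1 synonymous substitution.
Codon 4 (GUU, Val): 3 synonymous substitutions.
Total: 3 + 2 + 1 + 3 = 9.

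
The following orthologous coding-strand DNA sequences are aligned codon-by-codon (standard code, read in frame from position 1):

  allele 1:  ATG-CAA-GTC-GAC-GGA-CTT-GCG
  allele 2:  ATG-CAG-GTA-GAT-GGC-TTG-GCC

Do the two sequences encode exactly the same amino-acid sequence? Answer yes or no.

yes

Codon 1: ATG Met / ATG Met — identical.
Codon 2: CAA Gln / CAG Gln — synonymous.
Codon 3: GTC Val / GTA Val — synonymous.
Codon 4: GAC Asp / GAT Asp — synonymous.
Codon 5: GGA Gly / GGC Gly — synonymous.
Codon 6: CTT Leu / TTG Leu — synonymous.
Codon 7: GCG Ala / GCC Ala — synonymous.
Nonsynonymous differences: 0 → same protein.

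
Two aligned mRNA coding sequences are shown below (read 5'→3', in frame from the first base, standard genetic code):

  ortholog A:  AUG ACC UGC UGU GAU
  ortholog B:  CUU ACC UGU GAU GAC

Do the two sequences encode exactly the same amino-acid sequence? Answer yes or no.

no

Codon 1: AUG Met / CUU Leu — nonsynonymous.
Codon 2: ACC Thr / ACC Thr — identical.
Codon 3: UGC Cys / UGU Cys — synonymous.
Codon 4: UGU Cys / GAU Asp — nonsynonymous.
Codon 5: GAU Asp / GAC Asp — synonymous.
Nonsynonymous differences: 2 → different protein.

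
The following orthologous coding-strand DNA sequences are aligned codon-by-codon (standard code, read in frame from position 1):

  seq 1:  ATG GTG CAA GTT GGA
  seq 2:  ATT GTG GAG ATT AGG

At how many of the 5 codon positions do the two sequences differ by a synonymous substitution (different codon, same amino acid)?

0

Codon 1: ATG Met / ATT Ile — nonsynonymous.
Codon 2: GTG Val / GTG Val — identical.
Codon 3: CAA Gln / GAG Glu — nonsynonymous.
Codon 4: GTT Val / ATT Ile — nonsynonymous.
Codon 5: GGA Gly / AGG Arg — nonsynonymous.
Synonymous differences: 0.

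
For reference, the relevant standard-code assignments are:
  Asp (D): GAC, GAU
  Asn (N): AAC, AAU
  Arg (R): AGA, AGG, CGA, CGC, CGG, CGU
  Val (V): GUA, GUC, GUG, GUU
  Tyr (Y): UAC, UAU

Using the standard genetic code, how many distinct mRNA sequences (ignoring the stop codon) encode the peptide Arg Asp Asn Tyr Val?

192

Arg: 6 codons.
Asp: 2 codons.
Asn: 2 codons.
Tyr: 2 codons.
Val: 4 codons.
6 × 2 × 2 × 2 × 4 = 192.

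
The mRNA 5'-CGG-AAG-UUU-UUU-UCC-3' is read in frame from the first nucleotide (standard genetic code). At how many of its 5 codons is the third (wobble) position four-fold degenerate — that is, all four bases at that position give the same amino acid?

Codon 1 CGG (Arg): third position 4-fold.
Codon 2 AAG (Lys): third position 2-fold.
Codon 3 UUU (Phe): third position 2-fold.
Codon 4 UUU (Phe): third position 2-fold.
Codon 5 UCC (Ser): third position 4-fold.
Four-fold degenerate third positions: 2.

2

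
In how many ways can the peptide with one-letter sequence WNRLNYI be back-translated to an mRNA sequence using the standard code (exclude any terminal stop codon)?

864

Trp: 1 codon.
Asn: 2 codons.
Arg: 6 codons.
Leu: 6 codons.
Asn: 2 codons.
Tyr: 2 codons.
Ile: 3 codons.
1 × 2 × 6 × 6 × 2 × 2 × 3 = 864.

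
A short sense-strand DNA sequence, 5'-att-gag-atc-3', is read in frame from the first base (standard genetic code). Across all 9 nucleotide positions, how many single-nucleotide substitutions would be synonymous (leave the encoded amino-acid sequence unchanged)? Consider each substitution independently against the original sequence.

5

Codon 1 (ATT, Ile): 2 synonymous substitutions.
Codon 2 (GAG, Glu): 1 synonymous substitution.
Codon 3 (ATC, Ile): 2 synonymous substitutions.
Total: 2 + 1 + 2 = 5.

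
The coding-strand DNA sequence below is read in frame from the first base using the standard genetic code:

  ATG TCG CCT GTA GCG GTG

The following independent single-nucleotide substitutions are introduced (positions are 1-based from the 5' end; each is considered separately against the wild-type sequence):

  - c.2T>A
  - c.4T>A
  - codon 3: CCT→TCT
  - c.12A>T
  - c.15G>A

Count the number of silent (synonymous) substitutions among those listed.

2

Codon 1: ATG (Met) → AAG (Lys) — missense.
Codon 2: TCG (Ser) → ACG (Thr) — missense.
Codon 3: CCT (Pro) → TCT (Ser) — missense.
Codon 4: GTA (Val) → GTT (Val) — synonymous.
Codon 5: GCG (Ala) → GCA (Ala) — synonymous.
Synonymous: 2 of 5.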